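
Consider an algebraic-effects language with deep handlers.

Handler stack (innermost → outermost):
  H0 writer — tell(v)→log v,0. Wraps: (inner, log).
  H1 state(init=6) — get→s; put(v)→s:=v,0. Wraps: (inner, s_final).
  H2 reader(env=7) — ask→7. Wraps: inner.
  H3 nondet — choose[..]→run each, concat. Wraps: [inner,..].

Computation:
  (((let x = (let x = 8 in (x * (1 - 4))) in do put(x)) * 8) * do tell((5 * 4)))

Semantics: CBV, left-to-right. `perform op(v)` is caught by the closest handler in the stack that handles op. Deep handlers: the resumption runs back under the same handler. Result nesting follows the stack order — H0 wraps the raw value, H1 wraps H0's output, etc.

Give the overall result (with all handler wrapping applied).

Answer: [((0, (20)), -24)]

Step-by-step:
put(-24) @ H1 ⇒ s:=-24
tell(20) @ H0 ⇒ log+=20
H0 returns (0, (20))
H1 returns ((0, (20)), -24)
H2 returns ((0, (20)), -24)
H3 returns [((0, (20)), -24)]
= [((0, (20)), -24)]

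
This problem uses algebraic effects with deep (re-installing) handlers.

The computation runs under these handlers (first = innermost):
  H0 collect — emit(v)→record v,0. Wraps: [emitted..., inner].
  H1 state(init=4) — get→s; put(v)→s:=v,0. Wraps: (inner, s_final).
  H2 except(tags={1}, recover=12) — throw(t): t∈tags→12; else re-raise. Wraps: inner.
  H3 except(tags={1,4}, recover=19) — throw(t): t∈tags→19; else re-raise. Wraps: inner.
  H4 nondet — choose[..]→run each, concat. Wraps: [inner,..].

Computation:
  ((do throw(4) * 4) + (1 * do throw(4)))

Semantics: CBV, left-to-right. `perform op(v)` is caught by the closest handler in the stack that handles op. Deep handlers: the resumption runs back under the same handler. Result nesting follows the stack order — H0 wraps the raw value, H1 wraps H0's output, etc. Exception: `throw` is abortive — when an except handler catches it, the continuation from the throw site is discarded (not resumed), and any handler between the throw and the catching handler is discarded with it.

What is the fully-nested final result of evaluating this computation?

Answer: [19]

Working:
throw(4) @ H2 re-raised
throw(4) @ H3 caught ⇒ 19
H4 returns [19]
= [19]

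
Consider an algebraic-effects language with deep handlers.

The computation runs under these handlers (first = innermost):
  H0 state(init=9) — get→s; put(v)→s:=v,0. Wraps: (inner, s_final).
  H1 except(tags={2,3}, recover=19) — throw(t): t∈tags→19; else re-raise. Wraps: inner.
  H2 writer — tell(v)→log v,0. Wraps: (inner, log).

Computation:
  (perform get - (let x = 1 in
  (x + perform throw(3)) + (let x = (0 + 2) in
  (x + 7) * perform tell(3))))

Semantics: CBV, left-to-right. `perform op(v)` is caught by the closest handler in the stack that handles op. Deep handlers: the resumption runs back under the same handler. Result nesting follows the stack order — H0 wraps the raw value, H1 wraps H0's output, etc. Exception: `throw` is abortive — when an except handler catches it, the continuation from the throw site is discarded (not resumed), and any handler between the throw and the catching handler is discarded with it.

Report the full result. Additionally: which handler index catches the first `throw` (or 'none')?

Answer: (19, ()) ; first throw caught by: H1

Evaluation trace:
get @ H0 ⇒ 9
throw(3) @ H1 caught ⇒ 19
H2 returns (19, ())
= (19, ())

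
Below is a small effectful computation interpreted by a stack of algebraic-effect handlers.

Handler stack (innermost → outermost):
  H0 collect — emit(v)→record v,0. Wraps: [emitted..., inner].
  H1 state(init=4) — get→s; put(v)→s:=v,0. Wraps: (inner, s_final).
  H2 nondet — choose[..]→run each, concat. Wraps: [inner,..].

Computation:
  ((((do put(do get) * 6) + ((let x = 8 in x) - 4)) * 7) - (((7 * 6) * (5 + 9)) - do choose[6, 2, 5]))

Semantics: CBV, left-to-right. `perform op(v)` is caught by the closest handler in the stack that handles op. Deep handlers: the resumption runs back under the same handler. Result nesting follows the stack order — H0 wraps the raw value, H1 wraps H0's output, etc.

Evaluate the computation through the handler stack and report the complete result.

Answer: [([-554], 4), ([-558], 4), ([-555], 4)]

Step-by-step:
get @ H1 ⇒ 4
put(4) @ H1 ⇒ s:=4
choose[6, 2, 5] @ H2
  branch[0] choose=6:
    H0 returns [-554]
    H1 returns ([-554], 4)
    H2 returns [([-554], 4)]
  branch[1] choose=2:
    H0 returns [-558]
    H1 returns ([-558], 4)
    H2 returns [([-558], 4)]
  branch[2] choose=5:
    H0 returns [-555]
    H1 returns ([-555], 4)
    H2 returns [([-555], 4)]
= [([-554], 4), ([-558], 4), ([-555], 4)]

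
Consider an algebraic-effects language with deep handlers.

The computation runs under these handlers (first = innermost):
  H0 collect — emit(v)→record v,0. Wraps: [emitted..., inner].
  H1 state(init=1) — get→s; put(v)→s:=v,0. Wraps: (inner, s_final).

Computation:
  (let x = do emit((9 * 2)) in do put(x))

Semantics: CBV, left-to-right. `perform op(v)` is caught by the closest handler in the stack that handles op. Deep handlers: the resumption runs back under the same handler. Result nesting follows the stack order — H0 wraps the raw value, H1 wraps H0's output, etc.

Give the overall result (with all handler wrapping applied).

Working:
emit(18) @ H0 ⇒ out+=18
put(0) @ H1 ⇒ s:=0
H0 returns [18, 0]
H1 returns ([18, 0], 0)
= ([18, 0], 0)

Answer: ([18, 0], 0)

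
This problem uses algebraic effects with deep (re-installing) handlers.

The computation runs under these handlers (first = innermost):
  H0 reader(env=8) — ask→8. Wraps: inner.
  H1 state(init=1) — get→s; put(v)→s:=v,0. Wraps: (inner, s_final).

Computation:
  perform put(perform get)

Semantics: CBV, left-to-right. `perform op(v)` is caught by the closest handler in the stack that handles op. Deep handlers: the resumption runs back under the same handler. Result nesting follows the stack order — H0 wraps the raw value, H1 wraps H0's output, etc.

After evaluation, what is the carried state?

Evaluation trace:
get @ H1 ⇒ 1
put(1) @ H1 ⇒ s:=1
H0 returns 0
H1 returns (0, 1)
= (0, 1)

Answer: 1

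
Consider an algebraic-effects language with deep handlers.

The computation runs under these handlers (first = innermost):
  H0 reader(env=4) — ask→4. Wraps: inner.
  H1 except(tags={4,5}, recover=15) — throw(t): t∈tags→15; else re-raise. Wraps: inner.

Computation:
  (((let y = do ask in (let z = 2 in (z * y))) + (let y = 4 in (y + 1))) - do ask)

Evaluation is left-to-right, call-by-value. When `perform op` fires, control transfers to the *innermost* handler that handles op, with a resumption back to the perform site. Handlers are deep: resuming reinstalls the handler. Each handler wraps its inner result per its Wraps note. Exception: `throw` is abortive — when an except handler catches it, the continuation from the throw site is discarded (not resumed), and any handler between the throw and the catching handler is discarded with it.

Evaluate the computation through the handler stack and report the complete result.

Step-by-step:
ask @ H0 ⇒ 4
ask @ H0 ⇒ 4
H0 returns 9
H1 returns 9
= 9

Answer: 9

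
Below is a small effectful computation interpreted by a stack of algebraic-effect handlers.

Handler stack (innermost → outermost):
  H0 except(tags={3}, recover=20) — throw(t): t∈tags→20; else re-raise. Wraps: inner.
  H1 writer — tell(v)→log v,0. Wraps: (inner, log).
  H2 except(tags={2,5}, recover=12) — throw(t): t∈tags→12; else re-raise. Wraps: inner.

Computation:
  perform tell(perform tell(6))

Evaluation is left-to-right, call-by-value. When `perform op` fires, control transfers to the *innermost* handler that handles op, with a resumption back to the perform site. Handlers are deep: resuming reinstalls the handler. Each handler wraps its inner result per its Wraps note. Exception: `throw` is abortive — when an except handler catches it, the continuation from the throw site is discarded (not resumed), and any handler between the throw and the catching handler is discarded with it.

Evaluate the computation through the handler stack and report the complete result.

Evaluation trace:
tell(6) @ H1 ⇒ log+=6
tell(0) @ H1 ⇒ log+=0
H0 returns 0
H1 returns (0, (6, 0))
H2 returns (0, (6, 0))
= (0, (6, 0))

Answer: (0, (6, 0))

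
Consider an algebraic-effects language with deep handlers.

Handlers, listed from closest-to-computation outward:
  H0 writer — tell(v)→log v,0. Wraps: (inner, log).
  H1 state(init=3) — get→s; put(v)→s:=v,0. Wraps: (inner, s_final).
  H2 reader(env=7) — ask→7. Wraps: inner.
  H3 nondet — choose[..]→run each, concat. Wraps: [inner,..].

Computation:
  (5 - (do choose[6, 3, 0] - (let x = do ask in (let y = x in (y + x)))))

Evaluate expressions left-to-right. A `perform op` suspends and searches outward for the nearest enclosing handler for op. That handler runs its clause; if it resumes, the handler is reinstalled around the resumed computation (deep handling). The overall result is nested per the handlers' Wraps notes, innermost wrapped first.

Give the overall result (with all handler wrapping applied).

Step-by-step:
choose[6, 3, 0] @ H3
  branch[0] choose=6:
    ask @ H2 ⇒ 7
    H0 returns (13, ())
    H1 returns ((13, ()), 3)
    H2 returns ((13, ()), 3)
    H3 returns [((13, ()), 3)]
  branch[1] choose=3:
    ask @ H2 ⇒ 7
    H0 returns (16, ())
    H1 returns ((16, ()), 3)
    H2 returns ((16, ()), 3)
    H3 returns [((16, ()), 3)]
  branch[2] choose=0:
    ask @ H2 ⇒ 7
    H0 returns (19, ())
    H1 returns ((19, ()), 3)
    H2 returns ((19, ()), 3)
    H3 returns [((19, ()), 3)]
= [((13, ()), 3), ((16, ()), 3), ((19, ()), 3)]

Answer: [((13, ()), 3), ((16, ()), 3), ((19, ()), 3)]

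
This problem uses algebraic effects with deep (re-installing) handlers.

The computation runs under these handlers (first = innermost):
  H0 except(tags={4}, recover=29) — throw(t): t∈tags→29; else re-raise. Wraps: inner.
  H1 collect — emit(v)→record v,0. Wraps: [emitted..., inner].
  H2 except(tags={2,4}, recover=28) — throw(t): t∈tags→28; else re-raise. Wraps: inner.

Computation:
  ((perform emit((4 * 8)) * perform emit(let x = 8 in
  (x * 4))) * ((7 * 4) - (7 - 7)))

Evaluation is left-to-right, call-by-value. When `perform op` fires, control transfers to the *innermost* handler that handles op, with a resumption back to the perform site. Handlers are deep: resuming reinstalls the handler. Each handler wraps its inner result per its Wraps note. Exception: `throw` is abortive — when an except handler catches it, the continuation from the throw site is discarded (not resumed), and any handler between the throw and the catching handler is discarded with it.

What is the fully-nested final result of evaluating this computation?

Working:
emit(32) @ H1 ⇒ out+=32
emit(32) @ H1 ⇒ out+=32
H0 returns 0
H1 returns [32, 32, 0]
H2 returns [32, 32, 0]
= [32, 32, 0]

Answer: [32, 32, 0]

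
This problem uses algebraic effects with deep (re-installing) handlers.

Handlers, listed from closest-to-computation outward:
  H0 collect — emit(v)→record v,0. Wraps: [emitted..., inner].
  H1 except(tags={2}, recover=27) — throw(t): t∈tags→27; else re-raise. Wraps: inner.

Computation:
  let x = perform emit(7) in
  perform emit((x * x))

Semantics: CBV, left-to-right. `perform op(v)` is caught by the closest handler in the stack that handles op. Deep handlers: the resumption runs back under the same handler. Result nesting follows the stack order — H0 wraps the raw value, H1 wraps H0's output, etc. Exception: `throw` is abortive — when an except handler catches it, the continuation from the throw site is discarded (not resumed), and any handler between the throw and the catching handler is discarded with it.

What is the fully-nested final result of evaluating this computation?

Answer: [7, 0, 0]

Working:
emit(7) @ H0 ⇒ out+=7
emit(0) @ H0 ⇒ out+=0
H0 returns [7, 0, 0]
H1 returns [7, 0, 0]
= [7, 0, 0]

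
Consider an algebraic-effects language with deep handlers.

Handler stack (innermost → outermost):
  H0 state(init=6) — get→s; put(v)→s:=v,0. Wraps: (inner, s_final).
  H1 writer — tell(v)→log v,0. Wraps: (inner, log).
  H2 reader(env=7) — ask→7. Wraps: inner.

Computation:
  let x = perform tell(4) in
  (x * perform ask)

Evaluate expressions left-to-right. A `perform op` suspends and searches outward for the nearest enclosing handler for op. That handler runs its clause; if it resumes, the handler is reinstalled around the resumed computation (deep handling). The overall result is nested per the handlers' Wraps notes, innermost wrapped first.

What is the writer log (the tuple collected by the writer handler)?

Answer: (4)

Working:
tell(4) @ H1 ⇒ log+=4
ask @ H2 ⇒ 7
H0 returns (0, 6)
H1 returns ((0, 6), (4))
H2 returns ((0, 6), (4))
= ((0, 6), (4))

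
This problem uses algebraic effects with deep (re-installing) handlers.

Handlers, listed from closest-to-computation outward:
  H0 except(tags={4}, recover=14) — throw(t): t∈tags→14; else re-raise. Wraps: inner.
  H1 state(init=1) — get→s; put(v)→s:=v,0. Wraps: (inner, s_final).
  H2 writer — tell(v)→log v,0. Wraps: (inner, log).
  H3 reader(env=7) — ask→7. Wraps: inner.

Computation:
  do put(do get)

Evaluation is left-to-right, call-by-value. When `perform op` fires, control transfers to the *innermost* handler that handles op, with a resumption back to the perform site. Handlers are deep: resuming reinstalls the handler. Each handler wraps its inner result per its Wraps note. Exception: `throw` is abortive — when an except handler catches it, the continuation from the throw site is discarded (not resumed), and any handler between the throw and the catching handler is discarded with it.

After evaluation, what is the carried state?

Working:
get @ H1 ⇒ 1
put(1) @ H1 ⇒ s:=1
H0 returns 0
H1 returns (0, 1)
H2 returns ((0, 1), ())
H3 returns ((0, 1), ())
= ((0, 1), ())

Answer: 1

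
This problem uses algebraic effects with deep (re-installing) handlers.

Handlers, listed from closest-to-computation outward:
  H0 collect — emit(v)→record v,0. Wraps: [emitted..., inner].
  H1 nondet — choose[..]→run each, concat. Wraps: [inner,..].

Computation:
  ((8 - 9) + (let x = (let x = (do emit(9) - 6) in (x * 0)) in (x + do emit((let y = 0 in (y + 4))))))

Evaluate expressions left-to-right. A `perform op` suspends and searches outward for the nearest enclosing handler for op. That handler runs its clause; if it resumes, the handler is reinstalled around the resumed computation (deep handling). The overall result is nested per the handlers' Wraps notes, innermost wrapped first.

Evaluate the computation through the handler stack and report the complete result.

Answer: [[9, 4, -1]]

Step-by-step:
emit(9) @ H0 ⇒ out+=9
emit(4) @ H0 ⇒ out+=4
H0 returns [9, 4, -1]
H1 returns [[9, 4, -1]]
= [[9, 4, -1]]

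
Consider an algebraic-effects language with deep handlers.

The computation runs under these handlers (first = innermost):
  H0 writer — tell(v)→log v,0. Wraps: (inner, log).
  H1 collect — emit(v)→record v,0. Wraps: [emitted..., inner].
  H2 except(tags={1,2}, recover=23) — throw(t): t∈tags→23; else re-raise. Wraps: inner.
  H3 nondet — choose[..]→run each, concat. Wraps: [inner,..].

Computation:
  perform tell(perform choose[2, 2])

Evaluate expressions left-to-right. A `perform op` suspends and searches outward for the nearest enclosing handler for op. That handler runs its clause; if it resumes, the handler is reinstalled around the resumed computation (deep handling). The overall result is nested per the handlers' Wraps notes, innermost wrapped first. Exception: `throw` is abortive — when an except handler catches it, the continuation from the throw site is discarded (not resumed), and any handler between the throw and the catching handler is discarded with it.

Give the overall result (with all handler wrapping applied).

Answer: [[(0, (2))], [(0, (2))]]

Step-by-step:
choose[2, 2] @ H3
  branch[0] choose=2:
    tell(2) @ H0 ⇒ log+=2
    H0 returns (0, (2))
    H1 returns [(0, (2))]
    H2 returns [(0, (2))]
    H3 returns [[(0, (2))]]
  branch[1] choose=2:
    tell(2) @ H0 ⇒ log+=2
    H0 returns (0, (2))
    H1 returns [(0, (2))]
    H2 returns [(0, (2))]
    H3 returns [[(0, (2))]]
= [[(0, (2))], [(0, (2))]]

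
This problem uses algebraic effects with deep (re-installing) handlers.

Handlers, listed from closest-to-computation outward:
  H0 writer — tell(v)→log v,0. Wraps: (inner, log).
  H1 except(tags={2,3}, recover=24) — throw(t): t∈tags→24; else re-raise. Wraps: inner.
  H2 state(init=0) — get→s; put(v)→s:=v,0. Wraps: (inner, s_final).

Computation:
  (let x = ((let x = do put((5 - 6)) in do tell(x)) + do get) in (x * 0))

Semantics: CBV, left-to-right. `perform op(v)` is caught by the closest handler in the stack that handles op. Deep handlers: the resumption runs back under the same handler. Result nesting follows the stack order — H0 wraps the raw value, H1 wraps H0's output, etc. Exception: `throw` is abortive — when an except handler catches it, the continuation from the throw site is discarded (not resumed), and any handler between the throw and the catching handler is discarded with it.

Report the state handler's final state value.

Answer: -1

Step-by-step:
put(-1) @ H2 ⇒ s:=-1
tell(0) @ H0 ⇒ log+=0
get @ H2 ⇒ -1
H0 returns (0, (0))
H1 returns (0, (0))
H2 returns ((0, (0)), -1)
= ((0, (0)), -1)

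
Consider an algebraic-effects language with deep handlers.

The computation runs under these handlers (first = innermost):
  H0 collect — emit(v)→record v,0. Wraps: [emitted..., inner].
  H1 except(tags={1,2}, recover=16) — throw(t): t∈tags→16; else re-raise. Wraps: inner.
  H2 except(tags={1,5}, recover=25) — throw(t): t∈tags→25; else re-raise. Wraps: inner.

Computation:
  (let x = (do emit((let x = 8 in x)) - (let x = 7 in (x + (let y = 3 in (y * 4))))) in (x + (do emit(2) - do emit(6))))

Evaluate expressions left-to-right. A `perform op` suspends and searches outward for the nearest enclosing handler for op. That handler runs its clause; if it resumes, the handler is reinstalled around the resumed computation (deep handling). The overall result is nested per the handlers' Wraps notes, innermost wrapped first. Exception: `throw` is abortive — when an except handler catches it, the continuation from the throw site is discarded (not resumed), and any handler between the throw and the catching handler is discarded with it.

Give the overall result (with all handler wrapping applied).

Evaluation trace:
emit(8) @ H0 ⇒ out+=8
emit(2) @ H0 ⇒ out+=2
emit(6) @ H0 ⇒ out+=6
H0 returns [8, 2, 6, -19]
H1 returns [8, 2, 6, -19]
H2 returns [8, 2, 6, -19]
= [8, 2, 6, -19]

Answer: [8, 2, 6, -19]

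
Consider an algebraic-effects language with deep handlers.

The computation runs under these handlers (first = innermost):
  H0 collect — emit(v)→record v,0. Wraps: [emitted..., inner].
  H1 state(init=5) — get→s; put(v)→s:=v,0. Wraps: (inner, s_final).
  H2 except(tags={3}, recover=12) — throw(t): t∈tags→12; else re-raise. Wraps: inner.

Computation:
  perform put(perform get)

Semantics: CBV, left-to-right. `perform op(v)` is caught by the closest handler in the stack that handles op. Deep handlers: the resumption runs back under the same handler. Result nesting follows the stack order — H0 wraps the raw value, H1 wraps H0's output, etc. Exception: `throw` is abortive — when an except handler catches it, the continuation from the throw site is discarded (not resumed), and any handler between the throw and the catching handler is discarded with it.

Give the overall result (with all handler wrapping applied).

Step-by-step:
get @ H1 ⇒ 5
put(5) @ H1 ⇒ s:=5
H0 returns [0]
H1 returns ([0], 5)
H2 returns ([0], 5)
= ([0], 5)

Answer: ([0], 5)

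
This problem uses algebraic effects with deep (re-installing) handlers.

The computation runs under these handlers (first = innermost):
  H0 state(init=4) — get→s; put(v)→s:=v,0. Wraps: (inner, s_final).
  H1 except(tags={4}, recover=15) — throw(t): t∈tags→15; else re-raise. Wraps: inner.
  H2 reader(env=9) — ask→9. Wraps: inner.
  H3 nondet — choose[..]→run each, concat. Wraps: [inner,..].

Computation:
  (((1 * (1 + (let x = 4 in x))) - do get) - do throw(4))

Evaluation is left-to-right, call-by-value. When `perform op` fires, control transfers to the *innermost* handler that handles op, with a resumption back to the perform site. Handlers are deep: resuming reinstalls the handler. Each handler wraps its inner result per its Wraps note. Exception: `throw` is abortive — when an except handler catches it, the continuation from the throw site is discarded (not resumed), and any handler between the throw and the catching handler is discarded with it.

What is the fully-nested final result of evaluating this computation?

Answer: [15]

Evaluation trace:
get @ H0 ⇒ 4
throw(4) @ H1 caught ⇒ 15
H2 returns 15
H3 returns [15]
= [15]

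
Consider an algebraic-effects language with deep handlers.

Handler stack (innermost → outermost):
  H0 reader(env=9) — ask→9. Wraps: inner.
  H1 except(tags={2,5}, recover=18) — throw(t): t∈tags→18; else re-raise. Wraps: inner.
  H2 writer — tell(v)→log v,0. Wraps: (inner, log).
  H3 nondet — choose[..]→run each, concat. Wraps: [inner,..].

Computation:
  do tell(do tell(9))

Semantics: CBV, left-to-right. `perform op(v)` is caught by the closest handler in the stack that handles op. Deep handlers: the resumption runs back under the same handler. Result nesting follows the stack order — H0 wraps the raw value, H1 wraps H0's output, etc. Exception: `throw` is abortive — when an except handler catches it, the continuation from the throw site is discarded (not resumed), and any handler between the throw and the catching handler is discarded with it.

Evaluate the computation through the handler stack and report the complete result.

Answer: [(0, (9, 0))]

Evaluation trace:
tell(9) @ H2 ⇒ log+=9
tell(0) @ H2 ⇒ log+=0
H0 returns 0
H1 returns 0
H2 returns (0, (9, 0))
H3 returns [(0, (9, 0))]
= [(0, (9, 0))]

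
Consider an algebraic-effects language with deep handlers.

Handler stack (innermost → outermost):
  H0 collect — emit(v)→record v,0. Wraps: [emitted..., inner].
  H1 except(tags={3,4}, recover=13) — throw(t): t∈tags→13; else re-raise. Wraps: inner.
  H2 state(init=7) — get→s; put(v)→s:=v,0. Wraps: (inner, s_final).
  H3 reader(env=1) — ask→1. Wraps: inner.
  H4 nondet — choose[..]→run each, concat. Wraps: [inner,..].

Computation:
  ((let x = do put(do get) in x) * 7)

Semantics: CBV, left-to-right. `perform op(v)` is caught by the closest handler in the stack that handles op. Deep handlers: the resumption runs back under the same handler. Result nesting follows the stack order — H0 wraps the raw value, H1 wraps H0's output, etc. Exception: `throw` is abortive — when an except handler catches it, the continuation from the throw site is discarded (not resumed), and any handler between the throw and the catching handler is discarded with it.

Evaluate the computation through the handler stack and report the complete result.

Answer: [([0], 7)]

Step-by-step:
get @ H2 ⇒ 7
put(7) @ H2 ⇒ s:=7
H0 returns [0]
H1 returns [0]
H2 returns ([0], 7)
H3 returns ([0], 7)
H4 returns [([0], 7)]
= [([0], 7)]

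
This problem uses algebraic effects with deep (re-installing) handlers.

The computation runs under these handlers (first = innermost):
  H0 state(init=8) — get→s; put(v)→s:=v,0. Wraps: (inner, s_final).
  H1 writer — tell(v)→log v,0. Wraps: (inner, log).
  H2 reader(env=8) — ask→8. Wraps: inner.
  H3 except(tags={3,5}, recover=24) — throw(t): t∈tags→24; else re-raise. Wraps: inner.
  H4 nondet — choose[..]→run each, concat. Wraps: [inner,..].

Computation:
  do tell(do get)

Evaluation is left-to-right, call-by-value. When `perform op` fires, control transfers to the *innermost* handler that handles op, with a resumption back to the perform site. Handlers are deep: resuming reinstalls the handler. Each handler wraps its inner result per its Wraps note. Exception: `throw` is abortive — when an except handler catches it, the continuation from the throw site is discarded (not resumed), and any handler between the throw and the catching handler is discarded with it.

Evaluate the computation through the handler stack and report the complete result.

Working:
get @ H0 ⇒ 8
tell(8) @ H1 ⇒ log+=8
H0 returns (0, 8)
H1 returns ((0, 8), (8))
H2 returns ((0, 8), (8))
H3 returns ((0, 8), (8))
H4 returns [((0, 8), (8))]
= [((0, 8), (8))]

Answer: [((0, 8), (8))]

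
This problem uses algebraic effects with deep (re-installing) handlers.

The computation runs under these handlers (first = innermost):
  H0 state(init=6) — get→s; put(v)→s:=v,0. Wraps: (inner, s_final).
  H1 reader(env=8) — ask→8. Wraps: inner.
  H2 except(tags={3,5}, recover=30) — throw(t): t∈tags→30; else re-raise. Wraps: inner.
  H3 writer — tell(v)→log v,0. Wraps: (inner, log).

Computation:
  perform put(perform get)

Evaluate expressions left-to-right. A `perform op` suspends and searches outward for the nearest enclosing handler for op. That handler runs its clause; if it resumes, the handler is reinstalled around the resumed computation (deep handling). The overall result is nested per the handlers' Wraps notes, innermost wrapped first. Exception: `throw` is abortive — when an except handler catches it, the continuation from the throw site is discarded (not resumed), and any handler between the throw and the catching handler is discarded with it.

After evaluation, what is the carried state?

Answer: 6

Working:
get @ H0 ⇒ 6
put(6) @ H0 ⇒ s:=6
H0 returns (0, 6)
H1 returns (0, 6)
H2 returns (0, 6)
H3 returns ((0, 6), ())
= ((0, 6), ())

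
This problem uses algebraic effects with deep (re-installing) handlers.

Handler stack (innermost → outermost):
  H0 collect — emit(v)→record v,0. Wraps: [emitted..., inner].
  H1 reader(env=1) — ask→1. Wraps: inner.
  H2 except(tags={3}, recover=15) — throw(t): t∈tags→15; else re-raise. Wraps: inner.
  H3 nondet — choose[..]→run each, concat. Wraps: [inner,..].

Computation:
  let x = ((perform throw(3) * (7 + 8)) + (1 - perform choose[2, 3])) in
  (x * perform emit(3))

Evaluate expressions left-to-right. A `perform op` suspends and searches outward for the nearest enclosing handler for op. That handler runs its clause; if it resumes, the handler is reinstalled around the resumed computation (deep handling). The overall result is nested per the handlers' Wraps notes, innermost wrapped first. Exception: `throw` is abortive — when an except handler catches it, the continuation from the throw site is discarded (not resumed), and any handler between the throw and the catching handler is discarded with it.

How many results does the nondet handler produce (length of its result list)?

Answer: 1

Evaluation trace:
throw(3) @ H2 caught ⇒ 15
H3 returns [15]
= [15]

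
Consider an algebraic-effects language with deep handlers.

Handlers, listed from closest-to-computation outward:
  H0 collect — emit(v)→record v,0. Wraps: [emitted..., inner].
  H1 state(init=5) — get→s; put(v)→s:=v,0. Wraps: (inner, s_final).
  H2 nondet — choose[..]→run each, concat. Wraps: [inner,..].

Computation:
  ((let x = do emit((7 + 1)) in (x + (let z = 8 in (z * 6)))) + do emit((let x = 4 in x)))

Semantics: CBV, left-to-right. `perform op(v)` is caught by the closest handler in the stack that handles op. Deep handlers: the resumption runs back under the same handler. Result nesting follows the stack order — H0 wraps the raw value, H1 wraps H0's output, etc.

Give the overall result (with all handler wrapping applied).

Answer: [([8, 4, 48], 5)]

Working:
emit(8) @ H0 ⇒ out+=8
emit(4) @ H0 ⇒ out+=4
H0 returns [8, 4, 48]
H1 returns ([8, 4, 48], 5)
H2 returns [([8, 4, 48], 5)]
= [([8, 4, 48], 5)]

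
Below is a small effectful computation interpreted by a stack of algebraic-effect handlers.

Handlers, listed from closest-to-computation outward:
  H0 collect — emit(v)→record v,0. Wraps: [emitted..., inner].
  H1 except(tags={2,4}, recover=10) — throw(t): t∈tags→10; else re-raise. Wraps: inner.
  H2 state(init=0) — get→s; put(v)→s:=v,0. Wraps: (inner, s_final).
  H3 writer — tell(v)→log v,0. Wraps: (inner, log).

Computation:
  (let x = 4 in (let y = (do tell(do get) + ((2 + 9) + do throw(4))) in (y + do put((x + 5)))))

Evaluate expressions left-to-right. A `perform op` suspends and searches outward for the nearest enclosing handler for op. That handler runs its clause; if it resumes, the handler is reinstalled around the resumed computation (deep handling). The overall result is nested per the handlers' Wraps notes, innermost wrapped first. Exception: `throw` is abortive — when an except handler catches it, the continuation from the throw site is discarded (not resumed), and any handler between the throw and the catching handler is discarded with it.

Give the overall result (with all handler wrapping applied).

Working:
get @ H2 ⇒ 0
tell(0) @ H3 ⇒ log+=0
throw(4) @ H1 caught ⇒ 10
H2 returns (10, 0)
H3 returns ((10, 0), (0))
= ((10, 0), (0))

Answer: ((10, 0), (0))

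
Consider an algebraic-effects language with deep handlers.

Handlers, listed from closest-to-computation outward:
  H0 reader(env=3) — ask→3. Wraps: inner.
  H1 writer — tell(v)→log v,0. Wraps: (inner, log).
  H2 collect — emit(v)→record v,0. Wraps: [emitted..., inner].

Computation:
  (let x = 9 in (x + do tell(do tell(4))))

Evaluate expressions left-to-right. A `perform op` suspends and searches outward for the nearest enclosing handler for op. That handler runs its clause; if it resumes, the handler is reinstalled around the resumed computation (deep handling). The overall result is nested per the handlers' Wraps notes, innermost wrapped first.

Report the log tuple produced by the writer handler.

Answer: (4, 0)

Evaluation trace:
tell(4) @ H1 ⇒ log+=4
tell(0) @ H1 ⇒ log+=0
H0 returns 9
H1 returns (9, (4, 0))
H2 returns [(9, (4, 0))]
= [(9, (4, 0))]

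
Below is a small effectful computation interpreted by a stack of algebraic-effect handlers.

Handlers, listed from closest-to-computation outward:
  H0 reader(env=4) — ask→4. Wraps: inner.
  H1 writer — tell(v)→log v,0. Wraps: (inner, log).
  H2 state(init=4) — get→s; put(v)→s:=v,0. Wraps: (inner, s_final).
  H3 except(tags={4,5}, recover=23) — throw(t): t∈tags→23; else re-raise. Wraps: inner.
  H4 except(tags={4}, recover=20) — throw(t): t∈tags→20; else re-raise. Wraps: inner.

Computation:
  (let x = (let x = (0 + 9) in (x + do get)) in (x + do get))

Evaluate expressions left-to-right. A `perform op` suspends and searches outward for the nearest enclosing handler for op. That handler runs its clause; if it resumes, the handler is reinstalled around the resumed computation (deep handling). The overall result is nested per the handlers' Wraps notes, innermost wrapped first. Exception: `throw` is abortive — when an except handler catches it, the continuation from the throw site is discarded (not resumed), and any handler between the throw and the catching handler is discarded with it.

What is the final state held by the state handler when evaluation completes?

Answer: 4

Working:
get @ H2 ⇒ 4
get @ H2 ⇒ 4
H0 returns 17
H1 returns (17, ())
H2 returns ((17, ()), 4)
H3 returns ((17, ()), 4)
H4 returns ((17, ()), 4)
= ((17, ()), 4)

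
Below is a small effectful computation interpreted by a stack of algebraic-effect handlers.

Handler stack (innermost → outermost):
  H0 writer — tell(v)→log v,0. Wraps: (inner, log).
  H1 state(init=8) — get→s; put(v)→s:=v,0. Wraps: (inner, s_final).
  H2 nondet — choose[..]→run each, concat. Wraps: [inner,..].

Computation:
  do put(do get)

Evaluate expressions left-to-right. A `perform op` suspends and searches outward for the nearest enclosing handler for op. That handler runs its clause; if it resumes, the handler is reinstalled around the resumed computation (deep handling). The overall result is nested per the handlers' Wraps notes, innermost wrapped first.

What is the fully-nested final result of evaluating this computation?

Working:
get @ H1 ⇒ 8
put(8) @ H1 ⇒ s:=8
H0 returns (0, ())
H1 returns ((0, ()), 8)
H2 returns [((0, ()), 8)]
= [((0, ()), 8)]

Answer: [((0, ()), 8)]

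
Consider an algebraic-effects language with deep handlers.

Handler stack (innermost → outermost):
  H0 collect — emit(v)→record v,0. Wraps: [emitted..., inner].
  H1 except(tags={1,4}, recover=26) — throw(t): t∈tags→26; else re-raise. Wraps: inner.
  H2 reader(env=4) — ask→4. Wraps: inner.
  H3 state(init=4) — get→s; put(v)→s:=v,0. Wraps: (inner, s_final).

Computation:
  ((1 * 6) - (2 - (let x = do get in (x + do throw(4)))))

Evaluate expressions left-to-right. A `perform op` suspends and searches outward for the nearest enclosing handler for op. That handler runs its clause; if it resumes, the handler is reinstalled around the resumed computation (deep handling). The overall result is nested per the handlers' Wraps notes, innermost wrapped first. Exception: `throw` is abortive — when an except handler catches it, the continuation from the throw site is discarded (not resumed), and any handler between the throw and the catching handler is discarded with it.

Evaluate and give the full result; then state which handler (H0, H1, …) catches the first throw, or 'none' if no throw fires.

Evaluation trace:
get @ H3 ⇒ 4
throw(4) @ H1 caught ⇒ 26
H2 returns 26
H3 returns (26, 4)
= (26, 4)

Answer: (26, 4) ; first throw caught by: H1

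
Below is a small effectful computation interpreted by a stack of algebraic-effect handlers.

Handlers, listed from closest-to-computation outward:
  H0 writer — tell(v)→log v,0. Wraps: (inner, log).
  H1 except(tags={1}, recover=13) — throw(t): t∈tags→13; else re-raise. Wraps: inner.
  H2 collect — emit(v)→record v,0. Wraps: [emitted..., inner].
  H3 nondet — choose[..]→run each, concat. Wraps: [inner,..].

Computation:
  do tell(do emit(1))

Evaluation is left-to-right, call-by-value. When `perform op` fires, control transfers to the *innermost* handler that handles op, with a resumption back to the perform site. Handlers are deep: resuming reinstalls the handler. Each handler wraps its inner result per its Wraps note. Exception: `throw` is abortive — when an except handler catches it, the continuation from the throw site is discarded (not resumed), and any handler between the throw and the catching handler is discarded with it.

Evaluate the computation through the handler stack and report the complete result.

Evaluation trace:
emit(1) @ H2 ⇒ out+=1
tell(0) @ H0 ⇒ log+=0
H0 returns (0, (0))
H1 returns (0, (0))
H2 returns [1, (0, (0))]
H3 returns [[1, (0, (0))]]
= [[1, (0, (0))]]

Answer: [[1, (0, (0))]]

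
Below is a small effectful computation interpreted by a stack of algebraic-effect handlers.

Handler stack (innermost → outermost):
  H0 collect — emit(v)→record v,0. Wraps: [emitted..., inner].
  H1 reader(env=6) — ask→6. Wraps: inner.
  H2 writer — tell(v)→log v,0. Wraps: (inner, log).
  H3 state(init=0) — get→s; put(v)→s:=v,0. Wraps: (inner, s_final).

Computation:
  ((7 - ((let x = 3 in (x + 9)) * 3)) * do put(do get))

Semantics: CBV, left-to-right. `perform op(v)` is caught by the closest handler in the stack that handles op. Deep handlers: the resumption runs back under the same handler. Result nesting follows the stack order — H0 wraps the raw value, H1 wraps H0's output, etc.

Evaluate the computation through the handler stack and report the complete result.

Evaluation trace:
get @ H3 ⇒ 0
put(0) @ H3 ⇒ s:=0
H0 returns [0]
H1 returns [0]
H2 returns ([0], ())
H3 returns (([0], ()), 0)
= (([0], ()), 0)

Answer: (([0], ()), 0)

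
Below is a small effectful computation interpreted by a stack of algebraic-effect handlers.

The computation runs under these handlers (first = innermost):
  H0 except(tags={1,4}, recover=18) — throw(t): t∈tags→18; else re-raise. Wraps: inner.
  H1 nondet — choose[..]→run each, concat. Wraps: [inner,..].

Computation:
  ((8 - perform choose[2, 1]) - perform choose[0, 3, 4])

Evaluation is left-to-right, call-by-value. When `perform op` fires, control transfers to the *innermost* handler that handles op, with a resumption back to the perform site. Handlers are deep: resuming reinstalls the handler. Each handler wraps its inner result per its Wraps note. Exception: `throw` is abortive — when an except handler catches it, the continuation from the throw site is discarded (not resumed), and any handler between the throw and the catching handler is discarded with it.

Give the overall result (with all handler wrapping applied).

Step-by-step:
choose[2, 1] @ H1
  branch[0] choose=2:
    choose[0, 3, 4] @ H1
      branch[0] choose=0:
        H0 returns 6
        H1 returns [6]
      branch[1] choose=3:
        H0 returns 3
        H1 returns [3]
      branch[2] choose=4:
        H0 returns 2
        H1 returns [2]
  branch[1] choose=1:
    choose[0, 3, 4] @ H1
      branch[0] choose=0:
        H0 returns 7
        H1 returns [7]
      branch[1] choose=3:
        H0 returns 4
        H1 returns [4]
      branch[2] choose=4:
        H0 returns 3
        H1 returns [3]
= [6, 3, 2, 7, 4, 3]

Answer: [6, 3, 2, 7, 4, 3]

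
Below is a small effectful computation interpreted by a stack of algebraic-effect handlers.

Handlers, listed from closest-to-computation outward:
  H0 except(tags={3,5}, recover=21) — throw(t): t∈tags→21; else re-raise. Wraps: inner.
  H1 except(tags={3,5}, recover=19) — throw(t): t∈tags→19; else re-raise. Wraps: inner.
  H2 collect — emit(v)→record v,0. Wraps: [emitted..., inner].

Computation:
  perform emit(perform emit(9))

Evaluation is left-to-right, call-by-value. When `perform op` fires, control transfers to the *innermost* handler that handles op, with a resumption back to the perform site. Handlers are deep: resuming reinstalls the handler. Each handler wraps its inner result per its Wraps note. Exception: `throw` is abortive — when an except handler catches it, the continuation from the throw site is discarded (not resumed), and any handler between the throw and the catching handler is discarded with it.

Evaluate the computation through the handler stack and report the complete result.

Answer: [9, 0, 0]

Working:
emit(9) @ H2 ⇒ out+=9
emit(0) @ H2 ⇒ out+=0
H0 returns 0
H1 returns 0
H2 returns [9, 0, 0]
= [9, 0, 0]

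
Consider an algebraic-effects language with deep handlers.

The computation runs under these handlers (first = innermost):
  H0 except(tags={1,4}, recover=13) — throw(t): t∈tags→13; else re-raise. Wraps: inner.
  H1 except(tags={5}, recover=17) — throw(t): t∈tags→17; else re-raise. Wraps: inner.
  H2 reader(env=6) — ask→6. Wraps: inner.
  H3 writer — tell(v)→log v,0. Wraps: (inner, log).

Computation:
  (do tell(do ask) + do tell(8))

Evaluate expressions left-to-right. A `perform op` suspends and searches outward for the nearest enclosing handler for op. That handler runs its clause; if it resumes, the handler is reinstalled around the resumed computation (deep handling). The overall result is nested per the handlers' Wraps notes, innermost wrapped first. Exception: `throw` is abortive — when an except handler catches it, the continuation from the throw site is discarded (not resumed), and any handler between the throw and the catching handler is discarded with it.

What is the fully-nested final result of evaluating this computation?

Step-by-step:
ask @ H2 ⇒ 6
tell(6) @ H3 ⇒ log+=6
tell(8) @ H3 ⇒ log+=8
H0 returns 0
H1 returns 0
H2 returns 0
H3 returns (0, (6, 8))
= (0, (6, 8))

Answer: (0, (6, 8))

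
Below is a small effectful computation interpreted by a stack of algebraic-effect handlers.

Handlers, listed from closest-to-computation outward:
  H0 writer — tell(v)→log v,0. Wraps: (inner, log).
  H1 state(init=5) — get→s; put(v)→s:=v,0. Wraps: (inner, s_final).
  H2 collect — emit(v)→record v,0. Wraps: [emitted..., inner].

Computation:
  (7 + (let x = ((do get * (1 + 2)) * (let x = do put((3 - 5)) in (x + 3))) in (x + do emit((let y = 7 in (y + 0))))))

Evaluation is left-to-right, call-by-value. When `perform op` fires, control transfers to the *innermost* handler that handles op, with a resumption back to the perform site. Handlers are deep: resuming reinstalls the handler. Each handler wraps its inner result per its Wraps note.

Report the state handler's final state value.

Answer: -2

Working:
get @ H1 ⇒ 5
put(-2) @ H1 ⇒ s:=-2
emit(7) @ H2 ⇒ out+=7
H0 returns (52, ())
H1 returns ((52, ()), -2)
H2 returns [7, ((52, ()), -2)]
= [7, ((52, ()), -2)]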